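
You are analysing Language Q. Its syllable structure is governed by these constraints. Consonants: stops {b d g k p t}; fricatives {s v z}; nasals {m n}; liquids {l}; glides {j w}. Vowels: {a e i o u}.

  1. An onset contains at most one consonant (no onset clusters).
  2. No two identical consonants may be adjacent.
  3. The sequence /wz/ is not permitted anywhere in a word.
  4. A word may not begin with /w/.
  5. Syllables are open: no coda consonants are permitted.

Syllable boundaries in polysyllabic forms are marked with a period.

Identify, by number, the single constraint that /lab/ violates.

5

/lab/: syllable 1 coda /b/ has 1 consonant (> 0).
This is a violation of constraint 5: "Syllables are open: no coda consonants are permitted."
The remaining constraints (1, 2, 3, 4) are satisfied.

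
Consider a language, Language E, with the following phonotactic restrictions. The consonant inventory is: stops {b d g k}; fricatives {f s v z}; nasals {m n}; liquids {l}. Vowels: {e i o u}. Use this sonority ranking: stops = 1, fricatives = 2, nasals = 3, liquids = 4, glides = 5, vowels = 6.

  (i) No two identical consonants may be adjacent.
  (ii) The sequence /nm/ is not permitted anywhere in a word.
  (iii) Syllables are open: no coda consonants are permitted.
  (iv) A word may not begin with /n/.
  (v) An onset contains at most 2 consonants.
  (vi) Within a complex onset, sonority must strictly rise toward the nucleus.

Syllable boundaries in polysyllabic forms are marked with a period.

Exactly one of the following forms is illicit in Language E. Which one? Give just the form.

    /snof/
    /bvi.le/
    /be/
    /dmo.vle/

/snof/

/snof/ — violates constraint (iii): syllable 1 coda /f/ has 1 consonant (> 0) → illicit
/bvi.le/ — σ1 onset /bv/ (1→2 rises), coda /∅/ ok; σ2 onset /l/, coda /∅/ ok → licit
/be/ — σ1 onset /b/, coda /∅/ ok → licit
/dmo.vle/ — σ1 onset /dm/ (1→3 rises), coda /∅/ ok; σ2 onset /vl/ (2→4 rises), coda /∅/ ok → licit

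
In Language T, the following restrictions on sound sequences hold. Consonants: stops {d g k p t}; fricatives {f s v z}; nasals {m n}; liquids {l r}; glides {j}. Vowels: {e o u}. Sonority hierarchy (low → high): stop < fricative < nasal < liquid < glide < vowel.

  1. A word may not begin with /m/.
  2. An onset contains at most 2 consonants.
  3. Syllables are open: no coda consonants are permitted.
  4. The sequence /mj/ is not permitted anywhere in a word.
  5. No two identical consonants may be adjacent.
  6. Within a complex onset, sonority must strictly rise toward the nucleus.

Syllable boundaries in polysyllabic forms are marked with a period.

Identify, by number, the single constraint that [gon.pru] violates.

[gon.pru]: syllable 1 coda /n/ has 1 consonant (> 0).
This is a violation of constraint 3: "Syllables are open: no coda consonants are permitted."
The remaining constraints (1, 2, 4, 5, 6) are satisfied.

3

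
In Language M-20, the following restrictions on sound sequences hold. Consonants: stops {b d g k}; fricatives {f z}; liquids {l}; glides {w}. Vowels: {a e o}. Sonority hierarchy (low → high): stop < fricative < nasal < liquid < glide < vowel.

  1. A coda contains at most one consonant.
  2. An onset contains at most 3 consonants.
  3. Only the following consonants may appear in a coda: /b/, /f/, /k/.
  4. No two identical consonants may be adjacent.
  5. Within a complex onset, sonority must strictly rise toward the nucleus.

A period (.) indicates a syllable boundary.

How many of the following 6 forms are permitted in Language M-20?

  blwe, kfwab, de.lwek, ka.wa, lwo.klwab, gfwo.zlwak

blwe — σ1 onset /blw/ (1→4→5 rises), coda /∅/ ok → permitted
kfwab — σ1 onset /kfw/ (1→2→5 rises), coda /b/ ok → permitted
de.lwek — σ1 onset /d/, coda /∅/ ok; σ2 onset /lw/ (4→5 rises), coda /k/ ok → permitted
ka.wa — σ1 onset /k/, coda /∅/ ok; σ2 onset /w/, coda /∅/ ok → permitted
lwo.klwab — σ1 onset /lw/ (4→5 rises), coda /∅/ ok; σ2 onset /klw/ (1→4→5 rises), coda /b/ ok → permitted
gfwo.zlwak — σ1 onset /gfw/ (1→2→5 rises), coda /∅/ ok; σ2 onset /zlw/ (2→4→5 rises), coda /k/ ok → permitted
Permitted: blwe, kfwab, de.lwek, ka.wa, lwo.klwab, gfwo.zlwak → 6.

6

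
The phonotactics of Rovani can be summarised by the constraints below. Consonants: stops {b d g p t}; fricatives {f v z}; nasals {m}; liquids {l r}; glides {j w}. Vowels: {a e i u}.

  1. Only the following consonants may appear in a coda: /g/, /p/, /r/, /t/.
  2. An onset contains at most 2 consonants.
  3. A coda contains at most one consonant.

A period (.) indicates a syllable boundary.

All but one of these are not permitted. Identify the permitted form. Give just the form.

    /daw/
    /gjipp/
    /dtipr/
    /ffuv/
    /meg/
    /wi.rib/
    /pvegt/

/daw/ — violates constraint 1: syllable 1 coda contains /w/, which is not a licensed coda consonant → not permitted
/gjipp/ — violates constraint 3: syllable 1 coda /pp/ has 2 consonants (> 1) → not permitted
/dtipr/ — violates constraint 3: syllable 1 coda /pr/ has 2 consonants (> 1) → not permitted
/ffuv/ — violates constraint 1: syllable 1 coda contains /v/, which is not a licensed coda consonant → not permitted
/meg/ — σ1 onset /m/, coda /g/ ok → permitted
/wi.rib/ — violates constraint 1: syllable 2 coda contains /b/, which is not a licensed coda consonant → not permitted
/pvegt/ — violates constraint 3: syllable 1 coda /gt/ has 2 consonants (> 1) → not permitted

/meg/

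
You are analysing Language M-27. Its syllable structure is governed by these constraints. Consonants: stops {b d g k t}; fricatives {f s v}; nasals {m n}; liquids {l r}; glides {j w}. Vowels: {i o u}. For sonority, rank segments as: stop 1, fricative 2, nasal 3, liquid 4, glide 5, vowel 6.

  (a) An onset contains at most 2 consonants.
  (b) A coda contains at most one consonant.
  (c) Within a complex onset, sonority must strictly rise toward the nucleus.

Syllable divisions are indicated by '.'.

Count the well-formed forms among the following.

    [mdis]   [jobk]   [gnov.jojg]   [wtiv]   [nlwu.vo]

[mdis] — violates constraint (c): syllable 1 onset /md/: /m/ (nasal, 3) → /d/ (stop, 1) does not rise → ill-formed
[jobk] — violates constraint (b): syllable 1 coda /bk/ has 2 consonants (> 1) → ill-formed
[gnov.jojg] — violates constraint (b): syllable 2 coda /jg/ has 2 consonants (> 1) → ill-formed
[wtiv] — violates constraint (c): syllable 1 onset /wt/: /w/ (glide, 5) → /t/ (stop, 1) does not rise → ill-formed
[nlwu.vo] — violates constraint (a): syllable 1 onset /nlw/ has 3 consonants (> 2) → ill-formed
No form is well-formed → 0.

0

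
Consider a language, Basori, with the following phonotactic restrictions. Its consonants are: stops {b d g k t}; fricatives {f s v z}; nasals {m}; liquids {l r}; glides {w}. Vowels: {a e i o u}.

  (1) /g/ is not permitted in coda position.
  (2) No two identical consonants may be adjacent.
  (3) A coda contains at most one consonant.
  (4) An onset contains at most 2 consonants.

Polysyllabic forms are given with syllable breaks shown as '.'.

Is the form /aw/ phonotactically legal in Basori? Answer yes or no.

/aw/ — σ1 onset /∅/, coda /w/ ok → phonotactically legal

yes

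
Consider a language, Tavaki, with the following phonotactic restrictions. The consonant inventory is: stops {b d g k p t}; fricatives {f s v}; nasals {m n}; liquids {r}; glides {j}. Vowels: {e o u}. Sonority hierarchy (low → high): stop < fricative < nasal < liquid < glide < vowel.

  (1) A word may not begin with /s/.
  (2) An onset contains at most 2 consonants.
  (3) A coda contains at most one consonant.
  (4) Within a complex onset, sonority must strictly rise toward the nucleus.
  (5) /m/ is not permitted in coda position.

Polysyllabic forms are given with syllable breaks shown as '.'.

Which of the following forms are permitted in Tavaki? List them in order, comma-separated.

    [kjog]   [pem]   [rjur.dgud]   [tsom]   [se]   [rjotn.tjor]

[kjog]

[kjog] — σ1 onset /kj/ (1→5 rises), coda /g/ ok → permitted
[pem] — violates constraint 5: syllable 1 coda contains /m/ → not permitted
[rjur.dgud] — violates constraint 4: syllable 2 onset /dg/: /d/ (stop, 1) → /g/ (stop, 1) does not rise → not permitted
[tsom] — violates constraint 5: syllable 1 coda contains /m/ → not permitted
[se] — violates constraint 1: word begins with /s/ → not permitted
[rjotn.tjor] — violates constraint 3: syllable 1 coda /tn/ has 2 consonants (> 1) → not permitted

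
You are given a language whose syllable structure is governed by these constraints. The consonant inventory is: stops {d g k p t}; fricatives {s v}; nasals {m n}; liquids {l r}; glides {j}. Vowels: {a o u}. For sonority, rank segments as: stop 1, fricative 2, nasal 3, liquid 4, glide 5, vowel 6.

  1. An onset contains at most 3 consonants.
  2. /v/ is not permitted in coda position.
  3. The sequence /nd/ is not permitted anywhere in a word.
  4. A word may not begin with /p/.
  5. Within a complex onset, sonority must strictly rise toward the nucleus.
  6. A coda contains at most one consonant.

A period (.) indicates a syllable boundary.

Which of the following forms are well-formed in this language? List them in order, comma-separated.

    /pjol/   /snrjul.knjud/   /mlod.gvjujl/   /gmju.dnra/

/pjol/ — violates constraint 4: word begins with /p/ → ill-formed
/snrjul.knjud/ — violates constraint 1: syllable 1 onset /snrj/ has 4 consonants (> 3) → ill-formed
/mlod.gvjujl/ — violates constraint 6: syllable 2 coda /jl/ has 2 consonants (> 1) → ill-formed
/gmju.dnra/ — σ1 onset /gmj/ (1→3→5 rises), coda /∅/ ok; σ2 onset /dnr/ (1→3→4 rises), coda /∅/ ok → well-formed

/gmju.dnra/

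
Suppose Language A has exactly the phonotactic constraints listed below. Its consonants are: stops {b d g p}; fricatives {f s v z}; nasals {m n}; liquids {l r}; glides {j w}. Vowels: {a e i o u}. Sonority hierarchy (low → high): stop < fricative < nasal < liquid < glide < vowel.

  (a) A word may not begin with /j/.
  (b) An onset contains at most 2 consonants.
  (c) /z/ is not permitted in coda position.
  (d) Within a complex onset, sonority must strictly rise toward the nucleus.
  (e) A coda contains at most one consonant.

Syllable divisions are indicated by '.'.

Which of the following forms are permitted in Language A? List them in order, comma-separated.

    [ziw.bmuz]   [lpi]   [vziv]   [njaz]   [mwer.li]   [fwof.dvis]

[ziw.bmuz] — violates constraint (c): syllable 2 coda contains /z/ → not permitted
[lpi] — violates constraint (d): syllable 1 onset /lp/: /l/ (liquid, 4) → /p/ (stop, 1) does not rise → not permitted
[vziv] — violates constraint (d): syllable 1 onset /vz/: /v/ (fricative, 2) → /z/ (fricative, 2) does not rise → not permitted
[njaz] — violates constraint (c): syllable 1 coda contains /z/ → not permitted
[mwer.li] — σ1 onset /mw/ (3→5 rises), coda /r/ ok; σ2 onset /l/, coda /∅/ ok → permitted
[fwof.dvis] — σ1 onset /fw/ (2→5 rises), coda /f/ ok; σ2 onset /dv/ (1→2 rises), coda /s/ ok → permitted

[mwer.li], [fwof.dvis]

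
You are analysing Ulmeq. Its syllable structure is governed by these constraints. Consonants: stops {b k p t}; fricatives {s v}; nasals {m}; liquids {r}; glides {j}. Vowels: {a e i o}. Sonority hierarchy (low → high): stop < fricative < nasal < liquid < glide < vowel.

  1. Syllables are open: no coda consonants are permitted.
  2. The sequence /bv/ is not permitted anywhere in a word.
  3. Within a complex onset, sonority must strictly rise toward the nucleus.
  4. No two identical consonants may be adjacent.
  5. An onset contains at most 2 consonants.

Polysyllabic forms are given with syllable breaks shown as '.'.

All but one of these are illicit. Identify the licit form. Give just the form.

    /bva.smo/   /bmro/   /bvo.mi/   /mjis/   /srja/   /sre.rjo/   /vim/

/bva.smo/ — violates constraint 2: contains banned sequence /bv/ → illicit
/bmro/ — violates constraint 5: syllable 1 onset /bmr/ has 3 consonants (> 2) → illicit
/bvo.mi/ — violates constraint 2: contains banned sequence /bv/ → illicit
/mjis/ — violates constraint 1: syllable 1 coda /s/ has 1 consonant (> 0) → illicit
/srja/ — violates constraint 5: syllable 1 onset /srj/ has 3 consonants (> 2) → illicit
/sre.rjo/ — σ1 onset /sr/ (2→4 rises), coda /∅/ ok; σ2 onset /rj/ (4→5 rises), coda /∅/ ok → licit
/vim/ — violates constraint 1: syllable 1 coda /m/ has 1 consonant (> 0) → illicit

/sre.rjo/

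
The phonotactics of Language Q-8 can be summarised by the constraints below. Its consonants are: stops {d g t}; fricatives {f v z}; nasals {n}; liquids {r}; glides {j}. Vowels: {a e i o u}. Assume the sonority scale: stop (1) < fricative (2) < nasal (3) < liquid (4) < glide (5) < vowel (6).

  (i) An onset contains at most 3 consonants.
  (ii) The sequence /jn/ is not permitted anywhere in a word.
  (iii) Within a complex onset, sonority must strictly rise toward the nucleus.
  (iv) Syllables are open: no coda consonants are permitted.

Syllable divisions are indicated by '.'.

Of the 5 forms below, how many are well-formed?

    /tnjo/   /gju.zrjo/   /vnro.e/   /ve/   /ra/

5

/tnjo/ — σ1 onset /tnj/ (1→3→5 rises), coda /∅/ ok → well-formed
/gju.zrjo/ — σ1 onset /gj/ (1→5 rises), coda /∅/ ok; σ2 onset /zrj/ (2→4→5 rises), coda /∅/ ok → well-formed
/vnro.e/ — σ1 onset /vnr/ (2→3→4 rises), coda /∅/ ok; σ2 onset /∅/, coda /∅/ ok → well-formed
/ve/ — σ1 onset /v/, coda /∅/ ok → well-formed
/ra/ — σ1 onset /r/, coda /∅/ ok → well-formed
Well-formed: /tnjo/, /gju.zrjo/, /vnro.e/, /ve/, /ra/ → 5.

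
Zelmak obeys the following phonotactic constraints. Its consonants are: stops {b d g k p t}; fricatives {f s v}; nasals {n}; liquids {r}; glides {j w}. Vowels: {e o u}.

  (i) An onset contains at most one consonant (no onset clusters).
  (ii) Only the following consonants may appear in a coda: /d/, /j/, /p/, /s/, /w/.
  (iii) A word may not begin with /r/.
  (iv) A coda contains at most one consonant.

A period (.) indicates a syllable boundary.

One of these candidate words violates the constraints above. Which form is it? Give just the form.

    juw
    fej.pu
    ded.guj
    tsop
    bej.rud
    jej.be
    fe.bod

juw — σ1 onset /j/, coda /w/ ok → licit
fej.pu — σ1 onset /f/, coda /j/ ok; σ2 onset /p/, coda /∅/ ok → licit
ded.guj — σ1 onset /d/, coda /d/ ok; σ2 onset /g/, coda /j/ ok → licit
tsop — violates constraint (i): syllable 1 onset /ts/ has 2 consonants (> 1) → illicit
bej.rud — σ1 onset /b/, coda /j/ ok; σ2 onset /r/, coda /d/ ok → licit
jej.be — σ1 onset /j/, coda /j/ ok; σ2 onset /b/, coda /∅/ ok → licit
fe.bod — σ1 onset /f/, coda /∅/ ok; σ2 onset /b/, coda /d/ ok → licit

tsop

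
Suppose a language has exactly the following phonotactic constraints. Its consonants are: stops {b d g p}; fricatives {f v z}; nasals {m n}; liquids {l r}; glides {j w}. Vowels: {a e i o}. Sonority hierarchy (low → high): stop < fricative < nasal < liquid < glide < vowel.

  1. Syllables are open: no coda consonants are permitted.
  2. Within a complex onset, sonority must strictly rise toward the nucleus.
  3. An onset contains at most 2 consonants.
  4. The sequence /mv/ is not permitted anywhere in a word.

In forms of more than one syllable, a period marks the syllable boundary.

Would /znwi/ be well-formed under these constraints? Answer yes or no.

/znwi/ — violates constraint 3: syllable 1 onset /znw/ has 3 consonants (> 2) → ill-formed

no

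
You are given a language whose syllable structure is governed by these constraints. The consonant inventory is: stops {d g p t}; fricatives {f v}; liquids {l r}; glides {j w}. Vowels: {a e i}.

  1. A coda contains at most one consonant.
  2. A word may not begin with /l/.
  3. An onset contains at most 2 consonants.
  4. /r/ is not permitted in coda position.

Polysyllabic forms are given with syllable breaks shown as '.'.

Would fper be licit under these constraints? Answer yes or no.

fper — violates constraint 4: syllable 1 coda contains /r/ → illicit

no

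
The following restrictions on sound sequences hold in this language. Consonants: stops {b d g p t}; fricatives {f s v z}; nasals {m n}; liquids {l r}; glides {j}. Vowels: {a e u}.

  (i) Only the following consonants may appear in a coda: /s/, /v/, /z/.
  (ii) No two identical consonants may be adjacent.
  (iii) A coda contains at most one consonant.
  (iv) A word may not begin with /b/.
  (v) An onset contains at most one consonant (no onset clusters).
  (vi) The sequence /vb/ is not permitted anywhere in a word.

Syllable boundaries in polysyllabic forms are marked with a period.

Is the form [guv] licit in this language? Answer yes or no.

yes

[guv] — σ1 onset /g/, coda /v/ ok → licit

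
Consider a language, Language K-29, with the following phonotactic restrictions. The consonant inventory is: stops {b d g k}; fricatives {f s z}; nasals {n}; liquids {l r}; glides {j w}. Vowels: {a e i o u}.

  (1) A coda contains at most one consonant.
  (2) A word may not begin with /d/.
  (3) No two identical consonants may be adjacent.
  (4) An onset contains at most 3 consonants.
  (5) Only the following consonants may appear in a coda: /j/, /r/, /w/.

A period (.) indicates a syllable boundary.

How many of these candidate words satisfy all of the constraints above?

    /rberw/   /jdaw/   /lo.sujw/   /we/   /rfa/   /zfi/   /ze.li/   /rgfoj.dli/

6

/rberw/ — violates constraint 1: syllable 1 coda /rw/ has 2 consonants (> 1) → illicit
/jdaw/ — σ1 onset /jd/ (2C), coda /w/ ok → licit
/lo.sujw/ — violates constraint 1: syllable 2 coda /jw/ has 2 consonants (> 1) → illicit
/we/ — σ1 onset /w/, coda /∅/ ok → licit
/rfa/ — σ1 onset /rf/ (2C), coda /∅/ ok → licit
/zfi/ — σ1 onset /zf/ (2C), coda /∅/ ok → licit
/ze.li/ — σ1 onset /z/, coda /∅/ ok; σ2 onset /l/, coda /∅/ ok → licit
/rgfoj.dli/ — σ1 onset /rgf/ (3C), coda /j/ ok; σ2 onset /dl/ (2C), coda /∅/ ok → licit
Licit: /jdaw/, /we/, /rfa/, /zfi/, /ze.li/, /rgfoj.dli/ → 6.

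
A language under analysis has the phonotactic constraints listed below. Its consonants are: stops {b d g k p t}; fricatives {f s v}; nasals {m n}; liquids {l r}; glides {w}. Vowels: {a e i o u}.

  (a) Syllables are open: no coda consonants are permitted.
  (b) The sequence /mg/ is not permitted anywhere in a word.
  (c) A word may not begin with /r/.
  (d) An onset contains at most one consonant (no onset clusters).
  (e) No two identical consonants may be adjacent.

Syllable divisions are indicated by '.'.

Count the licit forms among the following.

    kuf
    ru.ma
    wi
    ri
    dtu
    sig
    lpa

kuf — violates constraint (a): syllable 1 coda /f/ has 1 consonant (> 0) → illicit
ru.ma — violates constraint (c): word begins with /r/ → illicit
wi — σ1 onset /w/, coda /∅/ ok → licit
ri — violates constraint (c): word begins with /r/ → illicit
dtu — violates constraint (d): syllable 1 onset /dt/ has 2 consonants (> 1) → illicit
sig — violates constraint (a): syllable 1 coda /g/ has 1 consonant (> 0) → illicit
lpa — violates constraint (d): syllable 1 onset /lp/ has 2 consonants (> 1) → illicit
Licit: wi → 1.

1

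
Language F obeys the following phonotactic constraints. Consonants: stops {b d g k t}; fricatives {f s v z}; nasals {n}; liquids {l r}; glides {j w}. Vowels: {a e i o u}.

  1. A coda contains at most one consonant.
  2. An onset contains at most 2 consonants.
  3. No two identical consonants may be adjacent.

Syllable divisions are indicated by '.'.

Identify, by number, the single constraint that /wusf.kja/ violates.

1

/wusf.kja/: syllable 1 coda /sf/ has 2 consonants (> 1).
This is a violation of constraint 1: "A coda contains at most one consonant."
The remaining constraints (2, 3) are satisfied.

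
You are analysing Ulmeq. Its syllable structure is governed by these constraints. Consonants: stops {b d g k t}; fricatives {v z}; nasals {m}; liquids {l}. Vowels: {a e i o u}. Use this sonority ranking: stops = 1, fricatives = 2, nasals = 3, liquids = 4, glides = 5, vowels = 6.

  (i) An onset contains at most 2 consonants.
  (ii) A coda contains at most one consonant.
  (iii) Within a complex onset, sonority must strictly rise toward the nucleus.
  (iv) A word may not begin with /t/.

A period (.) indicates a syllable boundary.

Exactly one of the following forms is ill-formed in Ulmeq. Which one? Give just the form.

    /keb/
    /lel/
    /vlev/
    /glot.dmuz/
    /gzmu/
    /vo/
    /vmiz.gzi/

/keb/ — σ1 onset /k/, coda /b/ ok → well-formed
/lel/ — σ1 onset /l/, coda /l/ ok → well-formed
/vlev/ — σ1 onset /vl/ (2→4 rises), coda /v/ ok → well-formed
/glot.dmuz/ — σ1 onset /gl/ (1→4 rises), coda /t/ ok; σ2 onset /dm/ (1→3 rises), coda /z/ ok → well-formed
/gzmu/ — violates constraint (i): syllable 1 onset /gzm/ has 3 consonants (> 2) → ill-formed
/vo/ — σ1 onset /v/, coda /∅/ ok → well-formed
/vmiz.gzi/ — σ1 onset /vm/ (2→3 rises), coda /z/ ok; σ2 onset /gz/ (1→2 rises), coda /∅/ ok → well-formed

/gzmu/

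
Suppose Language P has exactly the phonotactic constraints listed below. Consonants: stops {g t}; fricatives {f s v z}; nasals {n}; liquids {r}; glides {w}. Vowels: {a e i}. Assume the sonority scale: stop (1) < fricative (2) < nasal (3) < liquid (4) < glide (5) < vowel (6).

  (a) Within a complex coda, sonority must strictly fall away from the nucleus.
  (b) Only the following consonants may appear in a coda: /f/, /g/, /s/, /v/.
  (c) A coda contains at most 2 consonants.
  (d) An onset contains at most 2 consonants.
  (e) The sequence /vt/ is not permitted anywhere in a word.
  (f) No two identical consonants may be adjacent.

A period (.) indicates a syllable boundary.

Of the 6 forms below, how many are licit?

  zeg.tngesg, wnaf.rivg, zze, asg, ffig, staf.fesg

2

zeg.tngesg — violates constraint (d): syllable 2 onset /tng/ has 3 consonants (> 2) → illicit
wnaf.rivg — σ1 onset /wn/ (2C), coda /f/ ok; σ2 onset /r/, coda /vg/ (2→1 falls) ok → licit
zze — violates constraint (f): adjacent identical consonants /zz/ → illicit
asg — σ1 onset /∅/, coda /sg/ (2→1 falls) ok → licit
ffig — violates constraint (f): adjacent identical consonants /ff/ → illicit
staf.fesg — violates constraint (f): adjacent identical consonants /ff/ → illicit
Licit: wnaf.rivg, asg → 2.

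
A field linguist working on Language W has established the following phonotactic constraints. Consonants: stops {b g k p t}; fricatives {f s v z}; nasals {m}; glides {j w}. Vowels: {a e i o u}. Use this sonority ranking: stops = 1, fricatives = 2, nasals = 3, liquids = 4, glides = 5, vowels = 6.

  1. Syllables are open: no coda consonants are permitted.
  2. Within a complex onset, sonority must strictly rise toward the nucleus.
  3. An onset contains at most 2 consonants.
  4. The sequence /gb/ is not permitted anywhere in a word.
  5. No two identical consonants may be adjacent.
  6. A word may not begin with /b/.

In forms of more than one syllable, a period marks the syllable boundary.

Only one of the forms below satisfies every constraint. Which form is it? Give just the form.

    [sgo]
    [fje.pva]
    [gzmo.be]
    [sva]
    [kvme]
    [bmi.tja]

[fje.pva]

[sgo] — violates constraint 2: syllable 1 onset /sg/: /s/ (fricative, 2) → /g/ (stop, 1) does not rise → not permitted
[fje.pva] — σ1 onset /fj/ (2→5 rises), coda /∅/ ok; σ2 onset /pv/ (1→2 rises), coda /∅/ ok → permitted
[gzmo.be] — violates constraint 3: syllable 1 onset /gzm/ has 3 consonants (> 2) → not permitted
[sva] — violates constraint 2: syllable 1 onset /sv/: /s/ (fricative, 2) → /v/ (fricative, 2) does not rise → not permitted
[kvme] — violates constraint 3: syllable 1 onset /kvm/ has 3 consonants (> 2) → not permitted
[bmi.tja] — violates constraint 6: word begins with /b/ → not permitted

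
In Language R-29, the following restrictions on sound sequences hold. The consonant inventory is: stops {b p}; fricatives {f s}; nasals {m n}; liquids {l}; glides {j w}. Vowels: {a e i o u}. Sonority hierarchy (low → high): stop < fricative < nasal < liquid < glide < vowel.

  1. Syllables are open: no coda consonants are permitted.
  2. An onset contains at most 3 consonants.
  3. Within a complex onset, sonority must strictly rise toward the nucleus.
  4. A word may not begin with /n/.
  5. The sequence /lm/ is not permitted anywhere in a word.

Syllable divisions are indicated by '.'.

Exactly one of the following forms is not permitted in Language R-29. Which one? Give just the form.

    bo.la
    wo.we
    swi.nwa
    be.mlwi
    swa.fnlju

swa.fnlju

bo.la — σ1 onset /b/, coda /∅/ ok; σ2 onset /l/, coda /∅/ ok → permitted
wo.we — σ1 onset /w/, coda /∅/ ok; σ2 onset /w/, coda /∅/ ok → permitted
swi.nwa — σ1 onset /sw/ (2→5 rises), coda /∅/ ok; σ2 onset /nw/ (3→5 rises), coda /∅/ ok → permitted
be.mlwi — σ1 onset /b/, coda /∅/ ok; σ2 onset /mlw/ (3→4→5 rises), coda /∅/ ok → permitted
swa.fnlju — violates constraint 2: syllable 2 onset /fnlj/ has 4 consonants (> 3) → not permitted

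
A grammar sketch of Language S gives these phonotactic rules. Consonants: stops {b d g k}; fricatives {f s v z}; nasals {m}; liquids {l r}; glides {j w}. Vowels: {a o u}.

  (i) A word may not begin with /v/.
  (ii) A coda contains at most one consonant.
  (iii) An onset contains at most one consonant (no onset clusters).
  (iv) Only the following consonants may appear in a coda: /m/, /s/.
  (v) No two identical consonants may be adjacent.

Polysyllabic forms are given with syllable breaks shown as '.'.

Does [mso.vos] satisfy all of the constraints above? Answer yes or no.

[mso.vos] — violates constraint (iii): syllable 1 onset /ms/ has 2 consonants (> 1) → ill-formed

no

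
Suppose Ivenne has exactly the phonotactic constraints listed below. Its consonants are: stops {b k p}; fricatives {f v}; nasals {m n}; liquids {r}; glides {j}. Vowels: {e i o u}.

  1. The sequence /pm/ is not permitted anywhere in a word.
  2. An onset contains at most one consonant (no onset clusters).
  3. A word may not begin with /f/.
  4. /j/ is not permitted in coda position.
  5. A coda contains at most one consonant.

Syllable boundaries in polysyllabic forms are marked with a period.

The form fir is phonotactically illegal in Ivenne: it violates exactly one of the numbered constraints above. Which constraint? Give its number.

fir: word begins with /f/.
This is a violation of constraint 3: "A word may not begin with /f/."
The remaining constraints (1, 2, 4, 5) are satisfied.

3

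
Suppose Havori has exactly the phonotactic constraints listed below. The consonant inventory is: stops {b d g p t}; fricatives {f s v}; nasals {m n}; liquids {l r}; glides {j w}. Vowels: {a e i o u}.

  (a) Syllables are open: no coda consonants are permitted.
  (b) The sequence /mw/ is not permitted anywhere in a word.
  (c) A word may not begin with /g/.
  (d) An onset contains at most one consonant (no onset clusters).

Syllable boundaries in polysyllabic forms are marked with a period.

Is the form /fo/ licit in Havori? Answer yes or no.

yes

/fo/ — σ1 onset /f/, coda /∅/ ok → licit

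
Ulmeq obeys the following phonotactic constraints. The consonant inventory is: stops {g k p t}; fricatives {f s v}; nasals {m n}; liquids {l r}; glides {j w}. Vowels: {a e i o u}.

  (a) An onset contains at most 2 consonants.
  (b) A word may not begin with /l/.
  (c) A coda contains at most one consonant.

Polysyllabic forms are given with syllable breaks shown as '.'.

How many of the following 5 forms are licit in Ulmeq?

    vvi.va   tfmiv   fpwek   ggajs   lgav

1

vvi.va — σ1 onset /vv/ (2C), coda /∅/ ok; σ2 onset /v/, coda /∅/ ok → licit
tfmiv — violates constraint (a): syllable 1 onset /tfm/ has 3 consonants (> 2) → illicit
fpwek — violates constraint (a): syllable 1 onset /fpw/ has 3 consonants (> 2) → illicit
ggajs — violates constraint (c): syllable 1 coda /js/ has 2 consonants (> 1) → illicit
lgav — violates constraint (b): word begins with /l/ → illicit
Licit: vvi.va → 1.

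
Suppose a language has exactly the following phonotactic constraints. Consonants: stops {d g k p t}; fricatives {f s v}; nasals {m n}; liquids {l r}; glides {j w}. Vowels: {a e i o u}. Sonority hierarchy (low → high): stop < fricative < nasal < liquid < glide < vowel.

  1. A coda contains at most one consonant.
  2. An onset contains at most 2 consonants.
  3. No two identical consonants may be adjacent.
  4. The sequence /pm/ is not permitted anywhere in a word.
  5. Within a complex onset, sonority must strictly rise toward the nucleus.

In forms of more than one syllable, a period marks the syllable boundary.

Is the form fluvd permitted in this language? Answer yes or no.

fluvd — violates constraint 1: syllable 1 coda /vd/ has 2 consonants (> 1) → not permitted

no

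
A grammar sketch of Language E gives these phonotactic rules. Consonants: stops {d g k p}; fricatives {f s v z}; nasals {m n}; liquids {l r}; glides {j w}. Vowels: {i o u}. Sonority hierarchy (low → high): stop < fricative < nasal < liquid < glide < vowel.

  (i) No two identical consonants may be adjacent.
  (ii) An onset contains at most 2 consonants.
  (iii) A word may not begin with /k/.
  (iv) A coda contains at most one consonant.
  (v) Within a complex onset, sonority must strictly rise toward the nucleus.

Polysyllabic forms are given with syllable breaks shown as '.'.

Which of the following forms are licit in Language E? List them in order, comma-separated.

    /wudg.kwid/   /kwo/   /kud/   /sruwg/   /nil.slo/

/nil.slo/

/wudg.kwid/ — violates constraint (iv): syllable 1 coda /dg/ has 2 consonants (> 1) → illicit
/kwo/ — violates constraint (iii): word begins with /k/ → illicit
/kud/ — violates constraint (iii): word begins with /k/ → illicit
/sruwg/ — violates constraint (iv): syllable 1 coda /wg/ has 2 consonants (> 1) → illicit
/nil.slo/ — σ1 onset /n/, coda /l/ ok; σ2 onset /sl/ (2→4 rises), coda /∅/ ok → licit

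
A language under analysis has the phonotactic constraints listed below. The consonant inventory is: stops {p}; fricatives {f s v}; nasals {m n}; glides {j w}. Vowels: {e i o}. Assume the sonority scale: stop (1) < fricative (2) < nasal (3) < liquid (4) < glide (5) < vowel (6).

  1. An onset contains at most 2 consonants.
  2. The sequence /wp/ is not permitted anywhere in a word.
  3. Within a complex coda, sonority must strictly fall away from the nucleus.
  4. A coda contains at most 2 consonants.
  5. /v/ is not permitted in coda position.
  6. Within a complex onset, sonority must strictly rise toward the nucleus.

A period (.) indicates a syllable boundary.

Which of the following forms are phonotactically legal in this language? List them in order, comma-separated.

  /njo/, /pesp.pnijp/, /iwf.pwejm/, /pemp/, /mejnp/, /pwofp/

/njo/ — σ1 onset /nj/ (3→5 rises), coda /∅/ ok → phonotactically legal
/pesp.pnijp/ — σ1 onset /p/, coda /sp/ (2→1 falls) ok; σ2 onset /pn/ (1→3 rises), coda /jp/ (5→1 falls) ok → phonotactically legal
/iwf.pwejm/ — σ1 onset /∅/, coda /wf/ (5→2 falls) ok; σ2 onset /pw/ (1→5 rises), coda /jm/ (5→3 falls) ok → phonotactically legal
/pemp/ — σ1 onset /p/, coda /mp/ (3→1 falls) ok → phonotactically legal
/mejnp/ — violates constraint 4: syllable 1 coda /jnp/ has 3 consonants (> 2) → phonotactically illegal
/pwofp/ — σ1 onset /pw/ (1→5 rises), coda /fp/ (2→1 falls) ok → phonotactically legal

/njo/, /pesp.pnijp/, /iwf.pwejm/, /pemp/, /pwofp/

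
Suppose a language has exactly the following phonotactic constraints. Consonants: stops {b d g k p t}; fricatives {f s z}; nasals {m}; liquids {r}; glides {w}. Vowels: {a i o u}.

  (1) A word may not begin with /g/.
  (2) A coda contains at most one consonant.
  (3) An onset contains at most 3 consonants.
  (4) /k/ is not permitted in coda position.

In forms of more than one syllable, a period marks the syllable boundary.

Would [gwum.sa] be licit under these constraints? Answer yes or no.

no

[gwum.sa] — violates constraint 1: word begins with /g/ → illicit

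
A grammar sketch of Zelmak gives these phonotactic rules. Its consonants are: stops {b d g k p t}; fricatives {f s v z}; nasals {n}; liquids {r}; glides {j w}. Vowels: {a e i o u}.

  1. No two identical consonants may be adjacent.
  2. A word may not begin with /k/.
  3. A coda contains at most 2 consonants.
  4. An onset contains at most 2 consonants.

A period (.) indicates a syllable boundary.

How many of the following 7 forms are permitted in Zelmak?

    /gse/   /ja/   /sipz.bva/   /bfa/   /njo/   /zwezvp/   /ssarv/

/gse/ — σ1 onset /gs/ (2C), coda /∅/ ok → permitted
/ja/ — σ1 onset /j/, coda /∅/ ok → permitted
/sipz.bva/ — σ1 onset /s/, coda /pz/ (2C) ok; σ2 onset /bv/ (2C), coda /∅/ ok → permitted
/bfa/ — σ1 onset /bf/ (2C), coda /∅/ ok → permitted
/njo/ — σ1 onset /nj/ (2C), coda /∅/ ok → permitted
/zwezvp/ — violates constraint 3: syllable 1 coda /zvp/ has 3 consonants (> 2) → not permitted
/ssarv/ — violates constraint 1: adjacent identical consonants /ss/ → not permitted
Permitted: /gse/, /ja/, /sipz.bva/, /bfa/, /njo/ → 5.

5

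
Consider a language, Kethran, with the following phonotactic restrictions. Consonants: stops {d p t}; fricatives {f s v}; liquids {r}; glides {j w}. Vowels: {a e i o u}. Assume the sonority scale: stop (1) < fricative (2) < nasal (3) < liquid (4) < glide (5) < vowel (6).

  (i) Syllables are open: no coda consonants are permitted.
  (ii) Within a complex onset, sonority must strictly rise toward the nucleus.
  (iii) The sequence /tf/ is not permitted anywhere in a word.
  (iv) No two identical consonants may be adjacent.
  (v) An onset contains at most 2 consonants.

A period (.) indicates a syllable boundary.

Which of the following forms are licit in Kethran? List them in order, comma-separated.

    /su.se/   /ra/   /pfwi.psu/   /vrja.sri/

/su.se/, /ra/

/su.se/ — σ1 onset /s/, coda /∅/ ok; σ2 onset /s/, coda /∅/ ok → licit
/ra/ — σ1 onset /r/, coda /∅/ ok → licit
/pfwi.psu/ — violates constraint (v): syllable 1 onset /pfw/ has 3 consonants (> 2) → illicit
/vrja.sri/ — violates constraint (v): syllable 1 onset /vrj/ has 3 consonants (> 2) → illicit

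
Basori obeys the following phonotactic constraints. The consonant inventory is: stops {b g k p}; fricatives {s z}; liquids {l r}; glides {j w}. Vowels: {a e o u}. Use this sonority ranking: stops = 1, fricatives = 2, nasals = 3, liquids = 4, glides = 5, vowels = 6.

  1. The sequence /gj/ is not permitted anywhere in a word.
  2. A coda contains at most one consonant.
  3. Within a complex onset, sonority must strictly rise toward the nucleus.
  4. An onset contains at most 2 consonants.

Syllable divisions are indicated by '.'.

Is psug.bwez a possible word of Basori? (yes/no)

yes

psug.bwez — σ1 onset /ps/ (1→2 rises), coda /g/ ok; σ2 onset /bw/ (1→5 rises), coda /z/ ok → permitted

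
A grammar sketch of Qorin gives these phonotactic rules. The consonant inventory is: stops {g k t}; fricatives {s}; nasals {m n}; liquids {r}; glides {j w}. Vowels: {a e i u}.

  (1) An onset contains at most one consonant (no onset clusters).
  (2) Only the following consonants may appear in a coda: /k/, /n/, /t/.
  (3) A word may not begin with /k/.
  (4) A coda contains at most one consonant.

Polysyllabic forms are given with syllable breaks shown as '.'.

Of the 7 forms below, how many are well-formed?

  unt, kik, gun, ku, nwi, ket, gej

unt — violates constraint 4: syllable 1 coda /nt/ has 2 consonants (> 1) → ill-formed
kik — violates constraint 3: word begins with /k/ → ill-formed
gun — σ1 onset /g/, coda /n/ ok → well-formed
ku — violates constraint 3: word begins with /k/ → ill-formed
nwi — violates constraint 1: syllable 1 onset /nw/ has 2 consonants (> 1) → ill-formed
ket — violates constraint 3: word begins with /k/ → ill-formed
gej — violates constraint 2: syllable 1 coda contains /j/, which is not a licensed coda consonant → ill-formed
Well-formed: gun → 1.

1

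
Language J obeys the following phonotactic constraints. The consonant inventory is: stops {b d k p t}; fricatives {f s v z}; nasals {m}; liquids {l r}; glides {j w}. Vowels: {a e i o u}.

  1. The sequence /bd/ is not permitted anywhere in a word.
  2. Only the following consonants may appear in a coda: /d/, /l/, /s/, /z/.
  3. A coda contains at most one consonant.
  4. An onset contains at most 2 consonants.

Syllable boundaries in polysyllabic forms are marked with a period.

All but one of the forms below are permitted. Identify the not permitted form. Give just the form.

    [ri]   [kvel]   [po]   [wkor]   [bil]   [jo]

[wkor]

[ri] — σ1 onset /r/, coda /∅/ ok → permitted
[kvel] — σ1 onset /kv/ (2C), coda /l/ ok → permitted
[po] — σ1 onset /p/, coda /∅/ ok → permitted
[wkor] — violates constraint 2: syllable 1 coda contains /r/, which is not a licensed coda consonant → not permitted
[bil] — σ1 onset /b/, coda /l/ ok → permitted
[jo] — σ1 onset /j/, coda /∅/ ok → permitted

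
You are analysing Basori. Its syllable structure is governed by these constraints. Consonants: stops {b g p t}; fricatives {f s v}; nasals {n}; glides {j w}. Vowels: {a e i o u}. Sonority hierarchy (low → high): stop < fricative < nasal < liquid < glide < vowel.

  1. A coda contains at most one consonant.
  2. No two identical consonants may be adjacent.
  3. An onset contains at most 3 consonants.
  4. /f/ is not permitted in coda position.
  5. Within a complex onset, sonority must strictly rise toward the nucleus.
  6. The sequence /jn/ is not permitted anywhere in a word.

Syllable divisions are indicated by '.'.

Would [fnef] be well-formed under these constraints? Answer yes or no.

no

[fnef] — violates constraint 4: syllable 1 coda contains /f/ → ill-formed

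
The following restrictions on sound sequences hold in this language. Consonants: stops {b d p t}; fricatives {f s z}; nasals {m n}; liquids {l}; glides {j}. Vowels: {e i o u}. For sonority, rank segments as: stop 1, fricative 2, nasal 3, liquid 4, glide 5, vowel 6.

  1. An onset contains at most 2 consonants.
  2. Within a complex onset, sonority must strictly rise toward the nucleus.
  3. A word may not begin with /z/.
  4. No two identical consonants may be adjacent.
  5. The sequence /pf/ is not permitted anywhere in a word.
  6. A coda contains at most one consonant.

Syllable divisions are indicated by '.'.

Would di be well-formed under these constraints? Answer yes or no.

yes

di — σ1 onset /d/, coda /∅/ ok → well-formed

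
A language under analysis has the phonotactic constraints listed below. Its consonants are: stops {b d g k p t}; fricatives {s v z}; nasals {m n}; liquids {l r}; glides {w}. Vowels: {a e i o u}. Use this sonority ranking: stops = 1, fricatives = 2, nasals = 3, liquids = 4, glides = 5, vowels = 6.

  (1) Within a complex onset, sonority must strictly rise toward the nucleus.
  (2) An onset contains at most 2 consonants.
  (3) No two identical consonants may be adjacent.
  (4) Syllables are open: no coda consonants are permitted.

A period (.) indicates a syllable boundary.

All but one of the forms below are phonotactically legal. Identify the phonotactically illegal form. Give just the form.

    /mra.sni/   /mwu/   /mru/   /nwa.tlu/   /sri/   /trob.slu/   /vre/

/trob.slu/

/mra.sni/ — σ1 onset /mr/ (3→4 rises), coda /∅/ ok; σ2 onset /sn/ (2→3 rises), coda /∅/ ok → phonotactically legal
/mwu/ — σ1 onset /mw/ (3→5 rises), coda /∅/ ok → phonotactically legal
/mru/ — σ1 onset /mr/ (3→4 rises), coda /∅/ ok → phonotactically legal
/nwa.tlu/ — σ1 onset /nw/ (3→5 rises), coda /∅/ ok; σ2 onset /tl/ (1→4 rises), coda /∅/ ok → phonotactically legal
/sri/ — σ1 onset /sr/ (2→4 rises), coda /∅/ ok → phonotactically legal
/trob.slu/ — violates constraint 4: syllable 1 coda /b/ has 1 consonant (> 0) → phonotactically illegal
/vre/ — σ1 onset /vr/ (2→4 rises), coda /∅/ ok → phonotactically legal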